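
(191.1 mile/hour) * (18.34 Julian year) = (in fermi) 1 mile/hour = 0.44704 m/s, so 191.1 mile/hour = 191.1 * 0.44704 = 85.429344 m/s. 1 Julian year = 31557600 s, so 18.34 Julian year = 18.34 * 31557600 = 5.7876638e+08 s. Combine: 85.429344 m/s * 5.7876638e+08 s = 4.9443633e+10 m. 1 fermi = 1e-15 m, so 4.9443633e+10 m = 4.9443633e+10 / 1e-15 = 4.9443633e+25 fermi ≈ 4.944e+25 fermi (4 s.f.). Final answer: 4.944e+25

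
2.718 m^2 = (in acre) 0.0006716. Check: 1 acre = 4046.8564 m^2, so 2.718 m^2 = 2.718 / 4046.8564 = 0.00067163243 acre ≈ 0.0006716 acre (4 s.f.).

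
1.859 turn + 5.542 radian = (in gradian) 1 turn = 6.2831853 rad, so 1.859 turn = 1.859 * 6.2831853 = 11.680441 rad. 5.542 radian = 5.542 rad. Sum: 11.680441 + 5.542 = 17.222441 rad. 1 gradian = 0.015707963 rad, so 17.222441 rad = 17.222441 / 0.015707963 = 1096.4147 gradian ≈ 1096 gradian (4 s.f.). Final answer: 1096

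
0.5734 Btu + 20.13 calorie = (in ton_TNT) 1.647e-07. Check: 1 Btu = 1055.0559 J, so 0.5734 Btu = 0.5734 * 1055.0559 = 604.96903 J. 1 calorie = 4.184 J, so 20.13 calorie = 20.13 * 4.184 = 84.22392 J. Sum: 604.96903 + 84.22392 = 689.19295 J. 1 ton_TNT = 4.184e+09 J, so 689.19295 J = 689.19295 / 4.184e+09 = 1.6472107e-07 ton_TNT ≈ 1.647e-07 ton_TNT (4 s.f.).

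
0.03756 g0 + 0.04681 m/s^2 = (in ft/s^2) 1 g0 = 9.80665 m/s^2, so 0.03756 g0 = 0.03756 * 9.80665 = 0.36833777 m/s^2. 0.04681 m/s^2 is already in m/s^2. Sum: 0.36833777 + 0.04681 = 0.41514777 m/s^2. 1 ft/s^2 = 0.3048 m/s^2, so 0.41514777 m/s^2 = 0.41514777 / 0.3048 = 1.3620334 ft/s^2 ≈ 1.362 ft/s^2 (4 s.f.). Final answer: 1.362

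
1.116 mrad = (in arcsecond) 1 mrad = 0.001 rad, so 1.116 mrad = 1.116 * 0.001 = 0.001116 rad. 1 arcsecond = 4.8481368e-06 rad, so 0.001116 rad = 0.001116 / 4.8481368e-06 = 230.19152 arcsecond ≈ 230.2 arcsecond (4 s.f.). Final answer: 230.2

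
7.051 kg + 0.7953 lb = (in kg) 7.051 kg is already in kg. 1 lb = 0.45359237 kg, so 0.7953 lb = 0.7953 * 0.45359237 = 0.36074201 kg. Sum: 7.051 + 0.36074201 = 7.411742 kg. Result: 7.411742 kg ≈ 7.412 kg (4 s.f.). Final answer: 7.412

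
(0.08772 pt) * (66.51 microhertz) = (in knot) 4.001e-09. Check: 1 pt = 0.00035277778 m, so 0.08772 pt = 0.08772 * 0.00035277778 = 3.0945667e-05 m. 1 microhertz = 1e-06 Hz, so 66.51 microhertz = 66.51 * 1e-06 = 6.651e-05 Hz. Combine: 3.0945667e-05 m * 6.651e-05 Hz = 2.0581963e-09 m/s. 1 knot = 0.51444444 m/s, so 2.0581963e-09 m/s = 2.0581963e-09 / 0.51444444 = 4.0008135e-09 knot ≈ 4.001e-09 knot (4 s.f.).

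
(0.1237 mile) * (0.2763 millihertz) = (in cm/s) 5.5. Check: 1 mile = 1609.344 m, so 0.1237 mile = 0.1237 * 1609.344 = 199.07585 m. 1 millihertz = 0.001 Hz, so 0.2763 millihertz = 0.2763 * 0.001 = 0.0002763 Hz. Combine: 199.07585 m * 0.0002763 Hz = 0.055004658 m/s. 1 cm/s = 0.01 m/s, so 0.055004658 m/s = 0.055004658 / 0.01 = 5.5004658 cm/s ≈ 5.5 cm/s (4 s.f.).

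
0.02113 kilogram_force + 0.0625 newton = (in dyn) 2.697e+04. Check: 1 kilogram_force = 9.80665 N, so 0.02113 kilogram_force = 0.02113 * 9.80665 = 0.20721451 N. 0.0625 newton = 0.0625 N. Sum: 0.20721451 + 0.0625 = 0.26971451 N. 1 dyn = 1e-05 N, so 0.26971451 N = 0.26971451 / 1e-05 = 26971.451 dyn ≈ 2.697e+04 dyn (4 s.f.).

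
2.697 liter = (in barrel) 1 liter = 0.001 m^3, so 2.697 liter = 2.697 * 0.001 = 0.002697 m^3. 1 barrel = 0.15898729 m^3, so 0.002697 m^3 = 0.002697 / 0.15898729 = 0.01696362 barrel ≈ 0.01696 barrel (4 s.f.). Final answer: 0.01696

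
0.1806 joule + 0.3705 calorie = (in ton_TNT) 0.1806 joule = 0.1806 J. 1 calorie = 4.184 J, so 0.3705 calorie = 0.3705 * 4.184 = 1.550172 J. Sum: 0.1806 + 1.550172 = 1.730772 J. 1 ton_TNT = 4.184e+09 J, so 1.730772 J = 1.730772 / 4.184e+09 = 4.1366444e-10 ton_TNT ≈ 4.137e-10 ton_TNT (4 s.f.). Final answer: 4.137e-10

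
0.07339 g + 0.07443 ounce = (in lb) 0.004814. Check: 1 g = 0.001 kg, so 0.07339 g = 0.07339 * 0.001 = 7.339e-05 kg. 1 ounce = 0.028349523 kg, so 0.07443 ounce = 0.07443 * 0.028349523 = 0.002110055 kg. Sum: 7.339e-05 + 0.002110055 = 0.002183445 kg. 1 lb = 0.45359237 kg, so 0.002183445 kg = 0.002183445 / 0.45359237 = 0.0048136723 lb ≈ 0.004814 lb (4 s.f.).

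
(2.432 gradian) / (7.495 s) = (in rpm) 1 gradian = 0.015707963 rad, so 2.432 gradian = 2.432 * 0.015707963 = 0.038201767 rad. 7.495 s is already in s. Combine: 0.038201767 rad / 7.495 s = 0.0050969669 rad/s. 1 rpm = 0.10471976 rad/s, so 0.0050969669 rad/s = 0.0050969669 / 0.10471976 = 0.048672448 rpm ≈ 0.04867 rpm (4 s.f.). Final answer: 0.04867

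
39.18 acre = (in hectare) 1 acre = 4046.8564 m^2, so 39.18 acre = 39.18 * 4046.8564 = 158555.83 m^2. 1 hectare = 10000 m^2, so 158555.83 m^2 = 158555.83 / 10000 = 15.855583 hectare ≈ 15.86 hectare (4 s.f.). Final answer: 15.86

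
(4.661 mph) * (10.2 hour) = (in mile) 47.54. Check: 1 mph = 0.44704 m/s, so 4.661 mph = 4.661 * 0.44704 = 2.0836534 m/s. 1 hour = 3600 s, so 10.2 hour = 10.2 * 3600 = 36720 s. Combine: 2.0836534 m/s * 36720 s = 76511.754 m. 1 mile = 1609.344 m, so 76511.754 m = 76511.754 / 1609.344 = 47.5422 mile ≈ 47.54 mile (4 s.f.).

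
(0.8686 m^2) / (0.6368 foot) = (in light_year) 4.73e-16. Check: 0.8686 m^2 is already in m^2. 1 foot = 0.3048 m, so 0.6368 foot = 0.6368 * 0.3048 = 0.19409664 m. Combine: 0.8686 m^2 / 0.19409664 m = 4.4750903 m. 1 light_year = 9.4607305e+15 m, so 4.4750903 m = 4.4750903 / 9.4607305e+15 = 4.7301742e-16 light_year ≈ 4.73e-16 light_year (4 s.f.).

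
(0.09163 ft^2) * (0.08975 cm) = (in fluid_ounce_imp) 0.2689. Check: 1 ft^2 = 0.09290304 m^2, so 0.09163 ft^2 = 0.09163 * 0.09290304 = 0.0085127056 m^2. 1 cm = 0.01 m, so 0.08975 cm = 0.08975 * 0.01 = 0.0008975 m. Combine: 0.0085127056 m^2 * 0.0008975 m = 7.6401532e-06 m^3. 1 fluid_ounce_imp = 2.8413063e-05 m^3, so 7.6401532e-06 m^3 = 7.6401532e-06 / 2.8413063e-05 = 0.2688958 fluid_ounce_imp ≈ 0.2689 fluid_ounce_imp (4 s.f.).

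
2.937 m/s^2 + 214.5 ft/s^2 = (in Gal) 2.937 m/s^2 is already in m/s^2. 1 ft/s^2 = 0.3048 m/s^2, so 214.5 ft/s^2 = 214.5 * 0.3048 = 65.3796 m/s^2. Sum: 2.937 + 65.3796 = 68.3166 m/s^2. 1 Gal = 0.01 m/s^2, so 68.3166 m/s^2 = 68.3166 / 0.01 = 6831.66 Gal ≈ 6832 Gal (4 s.f.). Final answer: 6832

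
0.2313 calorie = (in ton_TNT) 2.313e-10. Check: 1 calorie = 4.184 J, so 0.2313 calorie = 0.2313 * 4.184 = 0.9677592 J. 1 ton_TNT = 4.184e+09 J, so 0.9677592 J = 0.9677592 / 4.184e+09 = 2.313e-10 ton_TNT.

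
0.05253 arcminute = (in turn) 2.432e-06. Check: 1 arcminute = 0.00029088821 rad, so 0.05253 arcminute = 0.05253 * 0.00029088821 = 1.5280358e-05 rad. 1 turn = 6.2831853 rad, so 1.5280358e-05 rad = 1.5280358e-05 / 6.2831853 = 2.4319444e-06 turn ≈ 2.432e-06 turn (4 s.f.).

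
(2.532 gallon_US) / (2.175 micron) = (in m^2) 1 gallon_US = 0.0037854118 m^3, so 2.532 gallon_US = 2.532 * 0.0037854118 = 0.0095846626 m^3. 1 micron = 1e-06 m, so 2.175 micron = 2.175 * 1e-06 = 2.175e-06 m. Combine: 0.0095846626 m^3 / 2.175e-06 m = 4406.7414 m^2. Result: 4406.7414 m^2 ≈ 4407 m^2 (4 s.f.). Final answer: 4407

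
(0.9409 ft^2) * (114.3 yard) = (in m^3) 9.136. Check: 1 ft^2 = 0.09290304 m^2, so 0.9409 ft^2 = 0.9409 * 0.09290304 = 0.08741247 m^2. 1 yard = 0.9144 m, so 114.3 yard = 114.3 * 0.9144 = 104.51592 m. Combine: 0.08741247 m^2 * 104.51592 m = 9.1359948 m^3. Result: 9.1359948 m^3 ≈ 9.136 m^3 (4 s.f.).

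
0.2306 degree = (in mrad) 1 degree = 0.017453293 rad, so 0.2306 degree = 0.2306 * 0.017453293 = 0.0040247293 rad. 1 mrad = 0.001 rad, so 0.0040247293 rad = 0.0040247293 / 0.001 = 4.0247293 mrad ≈ 4.025 mrad (4 s.f.). Final answer: 4.025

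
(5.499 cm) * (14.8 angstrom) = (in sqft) 1 cm = 0.01 m, so 5.499 cm = 5.499 * 0.01 = 0.05499 m. 1 angstrom = 1e-10 m, so 14.8 angstrom = 14.8 * 1e-10 = 1.48e-09 m. Combine: 0.05499 m * 1.48e-09 m = 8.13852e-11 m^2. 1 sqft = 0.09290304 m^2, so 8.13852e-11 m^2 = 8.13852e-11 / 0.09290304 = 8.76023e-10 sqft ≈ 8.76e-10 sqft (4 s.f.). Final answer: 8.76e-10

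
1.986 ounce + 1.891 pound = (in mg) 9.14e+05. Check: 1 ounce = 0.028349523 kg, so 1.986 ounce = 1.986 * 0.028349523 = 0.056302153 kg. 1 pound = 0.45359237 kg, so 1.891 pound = 1.891 * 0.45359237 = 0.85774317 kg. Sum: 0.056302153 + 0.85774317 = 0.91404532 kg. 1 mg = 1e-06 kg, so 0.91404532 kg = 0.91404532 / 1e-06 = 914045.32 mg ≈ 9.14e+05 mg (4 s.f.).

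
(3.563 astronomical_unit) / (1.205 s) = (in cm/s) 1 astronomical_unit = 1.4959787e+11 m, so 3.563 astronomical_unit = 3.563 * 1.4959787e+11 = 5.3301721e+11 m. 1.205 s is already in s. Combine: 5.3301721e+11 m / 1.205 s = 4.4233794e+11 m/s. 1 cm/s = 0.01 m/s, so 4.4233794e+11 m/s = 4.4233794e+11 / 0.01 = 4.4233794e+13 cm/s ≈ 4.423e+13 cm/s (4 s.f.). Final answer: 4.423e+13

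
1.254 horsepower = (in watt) 935.1. Check: 1 horsepower = 745.69987 W, so 1.254 horsepower = 1.254 * 745.69987 = 935.10764 W. 935.10764 W = 935.10764 watt ≈ 935.1 watt (4 s.f.).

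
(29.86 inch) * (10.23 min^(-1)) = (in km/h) 1 inch = 0.0254 m, so 29.86 inch = 29.86 * 0.0254 = 0.758444 m. 1 min^(-1) = 0.016666667 Hz, so 10.23 min^(-1) = 10.23 * 0.016666667 = 0.1705 Hz. Combine: 0.758444 m * 0.1705 Hz = 0.1293147 m/s. 1 km/h = 0.27777778 m/s, so 0.1293147 m/s = 0.1293147 / 0.27777778 = 0.46553293 km/h ≈ 0.4655 km/h (4 s.f.). Final answer: 0.4655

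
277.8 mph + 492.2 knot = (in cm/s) 1 mph = 0.44704 m/s, so 277.8 mph = 277.8 * 0.44704 = 124.18771 m/s. 1 knot = 0.51444444 m/s, so 492.2 knot = 492.2 * 0.51444444 = 253.20956 m/s. Sum: 124.18771 + 253.20956 = 377.39727 m/s. 1 cm/s = 0.01 m/s, so 377.39727 m/s = 377.39727 / 0.01 = 37739.727 cm/s ≈ 3.774e+04 cm/s (4 s.f.). Final answer: 3.774e+04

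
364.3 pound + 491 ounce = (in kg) 1 pound = 0.45359237 kg, so 364.3 pound = 364.3 * 0.45359237 = 165.2437 kg. 1 ounce = 0.028349523 kg, so 491 ounce = 491 * 0.028349523 = 13.919616 kg. Sum: 165.2437 + 13.919616 = 179.16332 kg. Result: 179.16332 kg ≈ 179.2 kg (4 s.f.). Final answer: 179.2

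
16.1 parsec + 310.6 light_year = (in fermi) 3.435e+33. Check: 1 parsec = 3.0856776e+16 m, so 16.1 parsec = 16.1 * 3.0856776e+16 = 4.9679409e+17 m. 1 light_year = 9.4607305e+15 m, so 310.6 light_year = 310.6 * 9.4607305e+15 = 2.9385029e+18 m. Sum: 4.9679409e+17 + 2.9385029e+18 = 3.435297e+18 m. 1 fermi = 1e-15 m, so 3.435297e+18 m = 3.435297e+18 / 1e-15 = 3.435297e+33 fermi ≈ 3.435e+33 fermi (4 s.f.).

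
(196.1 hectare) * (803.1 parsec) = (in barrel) 1 hectare = 10000 m^2, so 196.1 hectare = 196.1 * 10000 = 1961000 m^2. 1 parsec = 3.0856776e+16 m, so 803.1 parsec = 803.1 * 3.0856776e+16 = 2.4781077e+19 m. Combine: 1961000 m^2 * 2.4781077e+19 m = 4.8595691e+25 m^3. 1 barrel = 0.15898729 m^3, so 4.8595691e+25 m^3 = 4.8595691e+25 / 0.15898729 = 3.056577e+26 barrel ≈ 3.057e+26 barrel (4 s.f.). Final answer: 3.057e+26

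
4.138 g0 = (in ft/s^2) 1 g0 = 9.80665 m/s^2, so 4.138 g0 = 4.138 * 9.80665 = 40.579918 m/s^2. 1 ft/s^2 = 0.3048 m/s^2, so 40.579918 m/s^2 = 40.579918 / 0.3048 = 133.13621 ft/s^2 ≈ 133.1 ft/s^2 (4 s.f.). Final answer: 133.1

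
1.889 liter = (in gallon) 0.499. Check: 1 liter = 0.001 m^3, so 1.889 liter = 1.889 * 0.001 = 0.001889 m^3. 1 gallon = 0.0037854118 m^3, so 0.001889 m^3 = 0.001889 / 0.0037854118 = 0.49902101 gallon ≈ 0.499 gallon (4 s.f.).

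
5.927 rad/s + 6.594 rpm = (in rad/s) 5.927 rad/s is already in rad/s. 1 rpm = 0.10471976 rad/s, so 6.594 rpm = 6.594 * 0.10471976 = 0.69052207 rad/s. Sum: 5.927 + 0.69052207 = 6.6175221 rad/s. Result: 6.6175221 rad/s ≈ 6.618 rad/s (4 s.f.). Final answer: 6.618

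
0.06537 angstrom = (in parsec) 1 angstrom = 1e-10 m, so 0.06537 angstrom = 0.06537 * 1e-10 = 6.537e-12 m. 1 parsec = 3.0856776e+16 m, so 6.537e-12 m = 6.537e-12 / 3.0856776e+16 = 2.1184974e-28 parsec ≈ 2.118e-28 parsec (4 s.f.). Final answer: 2.118e-28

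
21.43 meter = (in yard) 21.43 meter = 21.43 m. 1 yard = 0.9144 m, so 21.43 m = 21.43 / 0.9144 = 23.436133 yard ≈ 23.44 yard (4 s.f.). Final answer: 23.44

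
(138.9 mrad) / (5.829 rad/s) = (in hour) 1 mrad = 0.001 rad, so 138.9 mrad = 138.9 * 0.001 = 0.1389 rad. 5.829 rad/s is already in rad/s. Combine: 0.1389 rad / 5.829 rad/s = 0.02382913 s. 1 hour = 3600 s, so 0.02382913 s = 0.02382913 / 3600 = 6.6192028e-06 hour ≈ 6.619e-06 hour (4 s.f.). Final answer: 6.619e-06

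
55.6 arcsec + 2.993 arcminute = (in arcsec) 1 arcsec = 4.8481368e-06 rad, so 55.6 arcsec = 55.6 * 4.8481368e-06 = 0.00026955641 rad. 1 arcminute = 0.00029088821 rad, so 2.993 arcminute = 2.993 * 0.00029088821 = 0.00087062841 rad. Sum: 0.00026955641 + 0.00087062841 = 0.0011401848 rad. 1 arcsec = 4.8481368e-06 rad, so 0.0011401848 rad = 0.0011401848 / 4.8481368e-06 = 235.18 arcsec ≈ 235.2 arcsec (4 s.f.). Final answer: 235.2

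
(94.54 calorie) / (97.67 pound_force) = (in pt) 2581. Check: 1 calorie = 4.184 J, so 94.54 calorie = 94.54 * 4.184 = 395.55536 J. 1 pound_force = 4.4482216 N, so 97.67 pound_force = 97.67 * 4.4482216 = 434.45781 N. Combine: 395.55536 J / 434.45781 N = 0.91045748 m. 1 pt = 0.00035277778 m, so 0.91045748 m = 0.91045748 / 0.00035277778 = 2580.8244 pt ≈ 2581 pt (4 s.f.).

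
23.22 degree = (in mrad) 1 degree = 0.017453293 rad, so 23.22 degree = 23.22 * 0.017453293 = 0.40526545 rad. 1 mrad = 0.001 rad, so 0.40526545 rad = 0.40526545 / 0.001 = 405.26545 mrad ≈ 405.3 mrad (4 s.f.). Final answer: 405.3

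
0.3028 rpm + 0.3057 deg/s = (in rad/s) 1 rpm = 0.10471976 rad/s, so 0.3028 rpm = 0.3028 * 0.10471976 = 0.031709142 rad/s. 1 deg/s = 0.017453293 rad/s, so 0.3057 deg/s = 0.3057 * 0.017453293 = 0.0053354715 rad/s. Sum: 0.031709142 + 0.0053354715 = 0.037044613 rad/s. Result: 0.037044613 rad/s ≈ 0.03704 rad/s (4 s.f.). Final answer: 0.03704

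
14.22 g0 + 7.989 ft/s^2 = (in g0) 14.47. Check: 1 g0 = 9.80665 m/s^2, so 14.22 g0 = 14.22 * 9.80665 = 139.45056 m/s^2. 1 ft/s^2 = 0.3048 m/s^2, so 7.989 ft/s^2 = 7.989 * 0.3048 = 2.4350472 m/s^2. Sum: 139.45056 + 2.4350472 = 141.88561 m/s^2. 1 g0 = 9.80665 m/s^2, so 141.88561 m/s^2 = 141.88561 / 9.80665 = 14.468306 g0 ≈ 14.47 g0 (4 s.f.).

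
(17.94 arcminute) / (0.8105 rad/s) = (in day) 7.452e-08. Check: 1 arcminute = 0.00029088821 rad, so 17.94 arcminute = 17.94 * 0.00029088821 = 0.0052185345 rad. 0.8105 rad/s is already in rad/s. Combine: 0.0052185345 rad / 0.8105 rad/s = 0.0064386607 s. 1 day = 86400 s, so 0.0064386607 s = 0.0064386607 / 86400 = 7.4521535e-08 day ≈ 7.452e-08 day (4 s.f.).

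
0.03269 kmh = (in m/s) 1 kmh = 0.27777778 m/s, so 0.03269 kmh = 0.03269 * 0.27777778 = 0.0090805556 m/s. Result: 0.0090805556 m/s ≈ 0.009081 m/s (4 s.f.). Final answer: 0.009081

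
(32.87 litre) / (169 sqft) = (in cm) 0.2094. Check: 1 litre = 0.001 m^3, so 32.87 litre = 32.87 * 0.001 = 0.03287 m^3. 1 sqft = 0.09290304 m^2, so 169 sqft = 169 * 0.09290304 = 15.700614 m^2. Combine: 0.03287 m^3 / 15.700614 m^2 = 0.0020935487 m. 1 cm = 0.01 m, so 0.0020935487 m = 0.0020935487 / 0.01 = 0.20935487 cm ≈ 0.2094 cm (4 s.f.).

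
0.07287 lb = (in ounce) 1 lb = 0.45359237 kg, so 0.07287 lb = 0.07287 * 0.45359237 = 0.033053276 kg. 1 ounce = 0.028349523 kg, so 0.033053276 kg = 0.033053276 / 0.028349523 = 1.16592 ounce ≈ 1.166 ounce (4 s.f.). Final answer: 1.166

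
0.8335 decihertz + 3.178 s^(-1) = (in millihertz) 1 decihertz = 0.1 Hz, so 0.8335 decihertz = 0.8335 * 0.1 = 0.08335 Hz. 3.178 s^(-1) = 3.178 Hz. Sum: 0.08335 + 3.178 = 3.26135 Hz. 1 millihertz = 0.001 Hz, so 3.26135 Hz = 3.26135 / 0.001 = 3261.35 millihertz ≈ 3261 millihertz (4 s.f.). Final answer: 3261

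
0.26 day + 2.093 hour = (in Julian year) 0.0009506. Check: 1 day = 86400 s, so 0.26 day = 0.26 * 86400 = 22464 s. 1 hour = 3600 s, so 2.093 hour = 2.093 * 3600 = 7534.8 s. Sum: 22464 + 7534.8 = 29998.8 s. 1 Julian year = 31557600 s, so 29998.8 s = 29998.8 / 31557600 = 0.00095060461 Julian year ≈ 0.0009506 Julian year (4 s.f.).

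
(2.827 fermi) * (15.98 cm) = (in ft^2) 1 fermi = 1e-15 m, so 2.827 fermi = 2.827 * 1e-15 = 2.827e-15 m. 1 cm = 0.01 m, so 15.98 cm = 15.98 * 0.01 = 0.1598 m. Combine: 2.827e-15 m * 0.1598 m = 4.517546e-16 m^2. 1 ft^2 = 0.09290304 m^2, so 4.517546e-16 m^2 = 4.517546e-16 / 0.09290304 = 4.862646e-15 ft^2 ≈ 4.863e-15 ft^2 (4 s.f.). Final answer: 4.863e-15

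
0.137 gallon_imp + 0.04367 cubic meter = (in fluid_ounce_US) 1498. Check: 1 gallon_imp = 0.00454609 m^3, so 0.137 gallon_imp = 0.137 * 0.00454609 = 0.00062281433 m^3. 0.04367 cubic meter = 0.04367 m^3. Sum: 0.00062281433 + 0.04367 = 0.044292814 m^3. 1 fluid_ounce_US = 2.957353e-05 m^3, so 0.044292814 m^3 = 0.044292814 / 2.957353e-05 = 1497.7182 fluid_ounce_US ≈ 1498 fluid_ounce_US (4 s.f.).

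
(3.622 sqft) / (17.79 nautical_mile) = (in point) 1 sqft = 0.09290304 m^2, so 3.622 sqft = 3.622 * 0.09290304 = 0.33649481 m^2. 1 nautical_mile = 1852 m, so 17.79 nautical_mile = 17.79 * 1852 = 32947.08 m. Combine: 0.33649481 m^2 / 32947.08 m = 1.0213191e-05 m. 1 point = 0.00035277778 m, so 1.0213191e-05 m = 1.0213191e-05 / 0.00035277778 = 0.028950777 point ≈ 0.02895 point (4 s.f.). Final answer: 0.02895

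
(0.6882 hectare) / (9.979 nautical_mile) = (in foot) 1.222. Check: 1 hectare = 10000 m^2, so 0.6882 hectare = 0.6882 * 10000 = 6882 m^2. 1 nautical_mile = 1852 m, so 9.979 nautical_mile = 9.979 * 1852 = 18481.108 m. Combine: 6882 m^2 / 18481.108 m = 0.37238027 m. 1 foot = 0.3048 m, so 0.37238027 m = 0.37238027 / 0.3048 = 1.22172 foot ≈ 1.222 foot (4 s.f.).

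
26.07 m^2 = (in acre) 0.006442. Check: 1 acre = 4046.8564 m^2, so 26.07 m^2 = 26.07 / 4046.8564 = 0.0064420373 acre ≈ 0.006442 acre (4 s.f.).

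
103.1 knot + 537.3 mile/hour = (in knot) 570. Check: 1 knot = 0.51444444 m/s, so 103.1 knot = 103.1 * 0.51444444 = 53.039222 m/s. 1 mile/hour = 0.44704 m/s, so 537.3 mile/hour = 537.3 * 0.44704 = 240.19459 m/s. Sum: 53.039222 + 240.19459 = 293.23381 m/s. 1 knot = 0.51444444 m/s, so 293.23381 m/s = 293.23381 / 0.51444444 = 570.00093 knot ≈ 570 knot (4 s.f.).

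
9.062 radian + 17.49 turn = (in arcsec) 2.454e+07. Check: 9.062 radian = 9.062 rad. 1 turn = 6.2831853 rad, so 17.49 turn = 17.49 * 6.2831853 = 109.89291 rad. Sum: 9.062 + 109.89291 = 118.95491 rad. 1 arcsec = 4.8481368e-06 rad, so 118.95491 rad = 118.95491 / 4.8481368e-06 = 24536212 arcsec ≈ 2.454e+07 arcsec (4 s.f.).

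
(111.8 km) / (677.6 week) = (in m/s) 1 km = 1000 m, so 111.8 km = 111.8 * 1000 = 111800 m. 1 week = 604800 s, so 677.6 week = 677.6 * 604800 = 4.0981248e+08 s. Combine: 111800 m / 4.0981248e+08 s = 0.0002728077 m/s. Result: 0.0002728077 m/s ≈ 0.0002728 m/s (4 s.f.). Final answer: 0.0002728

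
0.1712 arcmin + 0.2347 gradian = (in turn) 0.0005947. Check: 1 arcmin = 0.00029088821 rad, so 0.1712 arcmin = 0.1712 * 0.00029088821 = 4.9800061e-05 rad. 1 gradian = 0.015707963 rad, so 0.2347 gradian = 0.2347 * 0.015707963 = 0.003686659 rad. Sum: 4.9800061e-05 + 0.003686659 = 0.003736459 rad. 1 turn = 6.2831853 rad, so 0.003736459 rad = 0.003736459 / 6.2831853 = 0.00059467593 turn ≈ 0.0005947 turn (4 s.f.).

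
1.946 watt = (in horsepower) 1.946 watt = 1.946 W. 1 horsepower = 745.69987 W, so 1.946 W = 1.946 / 745.69987 = 0.002609629 horsepower ≈ 0.00261 horsepower (4 s.f.). Final answer: 0.00261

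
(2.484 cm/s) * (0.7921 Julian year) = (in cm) 1 cm/s = 0.01 m/s, so 2.484 cm/s = 2.484 * 0.01 = 0.02484 m/s. 1 Julian year = 31557600 s, so 0.7921 Julian year = 0.7921 * 31557600 = 24996775 s. Combine: 0.02484 m/s * 24996775 s = 620919.89 m. 1 cm = 0.01 m, so 620919.89 m = 620919.89 / 0.01 = 62091989 cm ≈ 6.209e+07 cm (4 s.f.). Final answer: 6.209e+07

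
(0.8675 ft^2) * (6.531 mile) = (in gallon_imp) 1.863e+05. Check: 1 ft^2 = 0.09290304 m^2, so 0.8675 ft^2 = 0.8675 * 0.09290304 = 0.080593387 m^2. 1 mile = 1609.344 m, so 6.531 mile = 6.531 * 1609.344 = 10510.626 m. Combine: 0.080593387 m^2 * 10510.626 m = 847.08692 m^3. 1 gallon_imp = 0.00454609 m^3, so 847.08692 m^3 = 847.08692 / 0.00454609 = 186333.07 gallon_imp ≈ 1.863e+05 gallon_imp (4 s.f.).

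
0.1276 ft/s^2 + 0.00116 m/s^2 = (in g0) 0.004084. Check: 1 ft/s^2 = 0.3048 m/s^2, so 0.1276 ft/s^2 = 0.1276 * 0.3048 = 0.03889248 m/s^2. 0.00116 m/s^2 is already in m/s^2. Sum: 0.03889248 + 0.00116 = 0.04005248 m/s^2. 1 g0 = 9.80665 m/s^2, so 0.04005248 m/s^2 = 0.04005248 / 9.80665 = 0.0040842163 g0 ≈ 0.004084 g0 (4 s.f.).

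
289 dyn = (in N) 0.00289. Check: 1 dyn = 1e-05 N, so 289 dyn = 289 * 1e-05 = 0.00289 N. Result: 0.00289 N.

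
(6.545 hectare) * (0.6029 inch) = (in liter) 1 hectare = 10000 m^2, so 6.545 hectare = 6.545 * 10000 = 65450 m^2. 1 inch = 0.0254 m, so 0.6029 inch = 0.6029 * 0.0254 = 0.01531366 m. Combine: 65450 m^2 * 0.01531366 m = 1002.279 m^3. 1 liter = 0.001 m^3, so 1002.279 m^3 = 1002.279 / 0.001 = 1002279 liter ≈ 1.002e+06 liter (4 s.f.). Final answer: 1.002e+06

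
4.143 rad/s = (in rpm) 39.56. Check: 1 rpm = 0.10471976 rad/s, so 4.143 rad/s = 4.143 / 0.10471976 = 39.562736 rpm ≈ 39.56 rpm (4 s.f.).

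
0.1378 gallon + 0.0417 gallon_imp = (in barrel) 0.004473. Check: 1 gallon = 0.0037854118 m^3, so 0.1378 gallon = 0.1378 * 0.0037854118 = 0.00052162974 m^3. 1 gallon_imp = 0.00454609 m^3, so 0.0417 gallon_imp = 0.0417 * 0.00454609 = 0.00018957195 m^3. Sum: 0.00052162974 + 0.00018957195 = 0.0007112017 m^3. 1 barrel = 0.15898729 m^3, so 0.0007112017 m^3 = 0.0007112017 / 0.15898729 = 0.0044733241 barrel ≈ 0.004473 barrel (4 s.f.).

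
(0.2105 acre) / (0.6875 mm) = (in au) 8.283e-06. Check: 1 acre = 4046.8564 m^2, so 0.2105 acre = 0.2105 * 4046.8564 = 851.86328 m^2. 1 mm = 0.001 m, so 0.6875 mm = 0.6875 * 0.001 = 0.0006875 m. Combine: 851.86328 m^2 / 0.0006875 m = 1239073.9 m. 1 au = 1.4959787e+11 m, so 1239073.9 m = 1239073.9 / 1.4959787e+11 = 8.2826972e-06 au ≈ 8.283e-06 au (4 s.f.).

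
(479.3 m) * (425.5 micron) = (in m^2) 479.3 m is already in m. 1 micron = 1e-06 m, so 425.5 micron = 425.5 * 1e-06 = 0.0004255 m. Combine: 479.3 m * 0.0004255 m = 0.20394215 m^2. Result: 0.20394215 m^2 ≈ 0.2039 m^2 (4 s.f.). Final answer: 0.2039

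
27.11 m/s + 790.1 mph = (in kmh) 27.11 m/s is already in m/s. 1 mph = 0.44704 m/s, so 790.1 mph = 790.1 * 0.44704 = 353.2063 m/s. Sum: 27.11 + 353.2063 = 380.3163 m/s. 1 kmh = 0.27777778 m/s, so 380.3163 m/s = 380.3163 / 0.27777778 = 1369.1387 kmh ≈ 1369 kmh (4 s.f.). Final answer: 1369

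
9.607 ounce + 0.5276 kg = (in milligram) 1 ounce = 0.028349523 kg, so 9.607 ounce = 9.607 * 0.028349523 = 0.27235387 kg. 0.5276 kg is already in kg. Sum: 0.27235387 + 0.5276 = 0.79995387 kg. 1 milligram = 1e-06 kg, so 0.79995387 kg = 0.79995387 / 1e-06 = 799953.87 milligram ≈ 8e+05 milligram (4 s.f.). Final answer: 8e+05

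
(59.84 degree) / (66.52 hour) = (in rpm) 1 degree = 0.017453293 rad, so 59.84 degree = 59.84 * 0.017453293 = 1.044405 rad. 1 hour = 3600 s, so 66.52 hour = 66.52 * 3600 = 239472 s. Combine: 1.044405 rad / 239472 s = 4.3612824e-06 rad/s. 1 rpm = 0.10471976 rad/s, so 4.3612824e-06 rad/s = 4.3612824e-06 / 0.10471976 = 4.1647179e-05 rpm ≈ 4.165e-05 rpm (4 s.f.). Final answer: 4.165e-05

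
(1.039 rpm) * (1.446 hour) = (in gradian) 3.606e+04. Check: 1 rpm = 0.10471976 rad/s, so 1.039 rpm = 1.039 * 0.10471976 = 0.10880383 rad/s. 1 hour = 3600 s, so 1.446 hour = 1.446 * 3600 = 5205.6 s. Combine: 0.10880383 rad/s * 5205.6 s = 566.38919 rad. 1 gradian = 0.015707963 rad, so 566.38919 rad = 566.38919 / 0.015707963 = 36057.456 gradian ≈ 3.606e+04 gradian (4 s.f.).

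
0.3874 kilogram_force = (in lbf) 0.8541. Check: 1 kilogram_force = 9.80665 N, so 0.3874 kilogram_force = 0.3874 * 9.80665 = 3.7990962 N. 1 lbf = 4.4482216 N, so 3.7990962 N = 3.7990962 / 4.4482216 = 0.8540708 lbf ≈ 0.8541 lbf (4 s.f.).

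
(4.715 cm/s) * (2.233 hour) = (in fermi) 3.79e+17. Check: 1 cm/s = 0.01 m/s, so 4.715 cm/s = 4.715 * 0.01 = 0.04715 m/s. 1 hour = 3600 s, so 2.233 hour = 2.233 * 3600 = 8038.8 s. Combine: 0.04715 m/s * 8038.8 s = 379.02942 m. 1 fermi = 1e-15 m, so 379.02942 m = 379.02942 / 1e-15 = 3.7902942e+17 fermi ≈ 3.79e+17 fermi (4 s.f.).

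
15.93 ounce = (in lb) 0.9956. Check: 1 ounce = 0.028349523 kg, so 15.93 ounce = 15.93 * 0.028349523 = 0.4516079 kg. 1 lb = 0.45359237 kg, so 0.4516079 kg = 0.4516079 / 0.45359237 = 0.995625 lb ≈ 0.9956 lb (4 s.f.).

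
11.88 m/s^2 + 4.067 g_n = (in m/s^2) 11.88 m/s^2 is already in m/s^2. 1 g_n = 9.80665 m/s^2, so 4.067 g_n = 4.067 * 9.80665 = 39.883646 m/s^2. Sum: 11.88 + 39.883646 = 51.763646 m/s^2. Result: 51.763646 m/s^2 ≈ 51.76 m/s^2 (4 s.f.). Final answer: 51.76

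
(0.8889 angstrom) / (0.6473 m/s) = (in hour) 3.815e-14. Check: 1 angstrom = 1e-10 m, so 0.8889 angstrom = 0.8889 * 1e-10 = 8.889e-11 m. 0.6473 m/s is already in m/s. Combine: 8.889e-11 m / 0.6473 m/s = 1.3732427e-10 s. 1 hour = 3600 s, so 1.3732427e-10 s = 1.3732427e-10 / 3600 = 3.8145631e-14 hour ≈ 3.815e-14 hour (4 s.f.).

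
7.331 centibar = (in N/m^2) 7331. Check: 1 centibar = 1000 Pa, so 7.331 centibar = 7.331 * 1000 = 7331 Pa. 7331 Pa = 7331 N/m^2.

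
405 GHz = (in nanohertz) 1 GHz = 1e+09 Hz, so 405 GHz = 405 * 1e+09 = 4.05e+11 Hz. 1 nanohertz = 1e-09 Hz, so 4.05e+11 Hz = 4.05e+11 / 1e-09 = 4.05e+20 nanohertz. Final answer: 4.05e+20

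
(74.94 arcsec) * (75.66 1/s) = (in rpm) 0.2625. Check: 1 arcsec = 4.8481368e-06 rad, so 74.94 arcsec = 74.94 * 4.8481368e-06 = 0.00036331937 rad. 75.66 1/s = 75.66 Hz. Combine: 0.00036331937 rad * 75.66 Hz = 0.027488744 rad/s. 1 rpm = 0.10471976 rad/s, so 0.027488744 rad/s = 0.027488744 / 0.10471976 = 0.26249817 rpm ≈ 0.2625 rpm (4 s.f.).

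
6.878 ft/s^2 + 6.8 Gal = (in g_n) 1 ft/s^2 = 0.3048 m/s^2, so 6.878 ft/s^2 = 6.878 * 0.3048 = 2.0964144 m/s^2. 1 Gal = 0.01 m/s^2, so 6.8 Gal = 6.8 * 0.01 = 0.068 m/s^2. Sum: 2.0964144 + 0.068 = 2.1644144 m/s^2. 1 g_n = 9.80665 m/s^2, so 2.1644144 m/s^2 = 2.1644144 / 9.80665 = 0.22070885 g_n ≈ 0.2207 g_n (4 s.f.). Final answer: 0.2207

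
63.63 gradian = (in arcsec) 1 gradian = 0.015707963 rad, so 63.63 gradian = 63.63 * 0.015707963 = 0.9994977 rad. 1 arcsec = 4.8481368e-06 rad, so 0.9994977 rad = 0.9994977 / 4.8481368e-06 = 206161.2 arcsec ≈ 2.062e+05 arcsec (4 s.f.). Final answer: 2.062e+05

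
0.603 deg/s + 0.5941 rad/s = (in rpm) 5.774. Check: 1 deg/s = 0.017453293 rad/s, so 0.603 deg/s = 0.603 * 0.017453293 = 0.010524335 rad/s. 0.5941 rad/s is already in rad/s. Sum: 0.010524335 + 0.5941 = 0.60462434 rad/s. 1 rpm = 0.10471976 rad/s, so 0.60462434 rad/s = 0.60462434 / 0.10471976 = 5.7737371 rpm ≈ 5.774 rpm (4 s.f.).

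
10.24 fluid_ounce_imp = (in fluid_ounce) 9.838. Check: 1 fluid_ounce_imp = 2.8413063e-05 m^3, so 10.24 fluid_ounce_imp = 10.24 * 2.8413063e-05 = 0.00029094976 m^3. 1 fluid_ounce = 2.957353e-05 m^3, so 0.00029094976 m^3 = 0.00029094976 / 2.957353e-05 = 9.8381818 fluid_ounce ≈ 9.838 fluid_ounce (4 s.f.).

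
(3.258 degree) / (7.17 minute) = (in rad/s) 1 degree = 0.017453293 rad, so 3.258 degree = 3.258 * 0.017453293 = 0.056862827 rad. 1 minute = 60 s, so 7.17 minute = 7.17 * 60 = 430.2 s. Combine: 0.056862827 rad / 430.2 s = 0.00013217765 rad/s. Result: 0.00013217765 rad/s ≈ 0.0001322 rad/s (4 s.f.). Final answer: 0.0001322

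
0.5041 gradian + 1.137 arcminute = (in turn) 1 gradian = 0.015707963 rad, so 0.5041 gradian = 0.5041 * 0.015707963 = 0.0079183843 rad. 1 arcminute = 0.00029088821 rad, so 1.137 arcminute = 1.137 * 0.00029088821 = 0.00033073989 rad. Sum: 0.0079183843 + 0.00033073989 = 0.0082491242 rad. 1 turn = 6.2831853 rad, so 0.0082491242 rad = 0.0082491242 / 6.2831853 = 0.0013128889 turn ≈ 0.001313 turn (4 s.f.). Final answer: 0.001313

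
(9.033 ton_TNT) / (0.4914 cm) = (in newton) 7.691e+12. Check: 1 ton_TNT = 4.184e+09 J, so 9.033 ton_TNT = 9.033 * 4.184e+09 = 3.7794072e+10 J. 1 cm = 0.01 m, so 0.4914 cm = 0.4914 * 0.01 = 0.004914 m. Combine: 3.7794072e+10 J / 0.004914 m = 7.6911013e+12 N. 7.6911013e+12 N = 7.6911013e+12 newton ≈ 7.691e+12 newton (4 s.f.).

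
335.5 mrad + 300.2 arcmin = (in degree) 1 mrad = 0.001 rad, so 335.5 mrad = 335.5 * 0.001 = 0.3355 rad. 1 arcmin = 0.00029088821 rad, so 300.2 arcmin = 300.2 * 0.00029088821 = 0.08732464 rad. Sum: 0.3355 + 0.08732464 = 0.42282464 rad. 1 degree = 0.017453293 rad, so 0.42282464 rad = 0.42282464 / 0.017453293 = 24.226067 degree ≈ 24.23 degree (4 s.f.). Final answer: 24.23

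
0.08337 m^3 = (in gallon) 22.02. Check: 1 gallon = 0.0037854118 m^3, so 0.08337 m^3 = 0.08337 / 0.0037854118 = 22.024024 gallon ≈ 22.02 gallon (4 s.f.).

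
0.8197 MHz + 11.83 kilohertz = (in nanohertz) 8.315e+14. Check: 1 MHz = 1000000 Hz, so 0.8197 MHz = 0.8197 * 1000000 = 819700 Hz. 1 kilohertz = 1000 Hz, so 11.83 kilohertz = 11.83 * 1000 = 11830 Hz. Sum: 819700 + 11830 = 831530 Hz. 1 nanohertz = 1e-09 Hz, so 831530 Hz = 831530 / 1e-09 = 8.3153e+14 nanohertz ≈ 8.315e+14 nanohertz (4 s.f.).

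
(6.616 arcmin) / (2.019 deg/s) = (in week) 9.03e-08. Check: 1 arcmin = 0.00029088821 rad, so 6.616 arcmin = 6.616 * 0.00029088821 = 0.0019245164 rad. 1 deg/s = 0.017453293 rad/s, so 2.019 deg/s = 2.019 * 0.017453293 = 0.035238198 rad/s. Combine: 0.0019245164 rad / 0.035238198 rad/s = 0.054614496 s. 1 week = 604800 s, so 0.054614496 s = 0.054614496 / 604800 = 9.0301745e-08 week ≈ 9.03e-08 week (4 s.f.).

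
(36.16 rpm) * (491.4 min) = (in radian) 1.116e+05. Check: 1 rpm = 0.10471976 rad/s, so 36.16 rpm = 36.16 * 0.10471976 = 3.7866663 rad/s. 1 min = 60 s, so 491.4 min = 491.4 * 60 = 29484 s. Combine: 3.7866663 rad/s * 29484 s = 111646.07 rad. 111646.07 rad = 111646.07 radian ≈ 1.116e+05 radian (4 s.f.).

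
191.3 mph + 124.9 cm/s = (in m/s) 1 mph = 0.44704 m/s, so 191.3 mph = 191.3 * 0.44704 = 85.518752 m/s. 1 cm/s = 0.01 m/s, so 124.9 cm/s = 124.9 * 0.01 = 1.249 m/s. Sum: 85.518752 + 1.249 = 86.767752 m/s. Result: 86.767752 m/s ≈ 86.77 m/s (4 s.f.). Final answer: 86.77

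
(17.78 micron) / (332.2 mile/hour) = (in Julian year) 1 micron = 1e-06 m, so 17.78 micron = 17.78 * 1e-06 = 1.778e-05 m. 1 mile/hour = 0.44704 m/s, so 332.2 mile/hour = 332.2 * 0.44704 = 148.50669 m/s. Combine: 1.778e-05 m / 148.50669 m/s = 1.1972525e-07 s. 1 Julian year = 31557600 s, so 1.1972525e-07 s = 1.1972525e-07 / 31557600 = 3.7938642e-15 Julian year ≈ 3.794e-15 Julian year (4 s.f.). Final answer: 3.794e-15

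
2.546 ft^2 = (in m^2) 1 ft^2 = 0.09290304 m^2, so 2.546 ft^2 = 2.546 * 0.09290304 = 0.23653114 m^2. Result: 0.23653114 m^2 ≈ 0.2365 m^2 (4 s.f.). Final answer: 0.2365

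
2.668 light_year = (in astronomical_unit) 1 light_year = 9.4607305e+15 m, so 2.668 light_year = 2.668 * 9.4607305e+15 = 2.5241229e+16 m. 1 astronomical_unit = 1.4959787e+11 m, so 2.5241229e+16 m = 2.5241229e+16 / 1.4959787e+11 = 168727.19 astronomical_unit ≈ 1.687e+05 astronomical_unit (4 s.f.). Final answer: 1.687e+05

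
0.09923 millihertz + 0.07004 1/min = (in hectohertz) 1 millihertz = 0.001 Hz, so 0.09923 millihertz = 0.09923 * 0.001 = 9.923e-05 Hz. 1 1/min = 0.016666667 Hz, so 0.07004 1/min = 0.07004 * 0.016666667 = 0.0011673333 Hz. Sum: 9.923e-05 + 0.0011673333 = 0.0012665633 Hz. 1 hectohertz = 100 Hz, so 0.0012665633 Hz = 0.0012665633 / 100 = 1.2665633e-05 hectohertz ≈ 1.267e-05 hectohertz (4 s.f.). Final answer: 1.267e-05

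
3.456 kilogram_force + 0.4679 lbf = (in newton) 1 kilogram_force = 9.80665 N, so 3.456 kilogram_force = 3.456 * 9.80665 = 33.891782 N. 1 lbf = 4.4482216 N, so 0.4679 lbf = 0.4679 * 4.4482216 = 2.0813229 N. Sum: 33.891782 + 2.0813229 = 35.973105 N. 35.973105 N = 35.973105 newton ≈ 35.97 newton (4 s.f.). Final answer: 35.97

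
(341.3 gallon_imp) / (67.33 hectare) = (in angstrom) 1 gallon_imp = 0.00454609 m^3, so 341.3 gallon_imp = 341.3 * 0.00454609 = 1.5515805 m^3. 1 hectare = 10000 m^2, so 67.33 hectare = 67.33 * 10000 = 673300 m^2. Combine: 1.5515805 m^3 / 673300 m^2 = 2.3044416e-06 m. 1 angstrom = 1e-10 m, so 2.3044416e-06 m = 2.3044416e-06 / 1e-10 = 23044.416 angstrom ≈ 2.304e+04 angstrom (4 s.f.). Final answer: 2.304e+04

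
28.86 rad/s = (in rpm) 275.6. Check: 1 rpm = 0.10471976 rad/s, so 28.86 rad/s = 28.86 / 0.10471976 = 275.5927 rpm ≈ 275.6 rpm (4 s.f.).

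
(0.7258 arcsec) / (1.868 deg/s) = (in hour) 2.998e-08. Check: 1 arcsec = 4.8481368e-06 rad, so 0.7258 arcsec = 0.7258 * 4.8481368e-06 = 3.5187777e-06 rad. 1 deg/s = 0.017453293 rad/s, so 1.868 deg/s = 1.868 * 0.017453293 = 0.03260275 rad/s. Combine: 3.5187777e-06 rad / 0.03260275 rad/s = 0.00010792886 s. 1 hour = 3600 s, so 0.00010792886 s = 0.00010792886 / 3600 = 2.9980239e-08 hour ≈ 2.998e-08 hour (4 s.f.).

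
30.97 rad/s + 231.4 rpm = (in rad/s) 55.2. Check: 30.97 rad/s is already in rad/s. 1 rpm = 0.10471976 rad/s, so 231.4 rpm = 231.4 * 0.10471976 = 24.232151 rad/s. Sum: 30.97 + 24.232151 = 55.202151 rad/s. Result: 55.202151 rad/s ≈ 55.2 rad/s (4 s.f.).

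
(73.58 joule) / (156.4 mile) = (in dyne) 29.23. Check: 73.58 joule = 73.58 J. 1 mile = 1609.344 m, so 156.4 mile = 156.4 * 1609.344 = 251701.4 m. Combine: 73.58 J / 251701.4 m = 0.00029233051 N. 1 dyne = 1e-05 N, so 0.00029233051 N = 0.00029233051 / 1e-05 = 29.233051 dyne ≈ 29.23 dyne (4 s.f.).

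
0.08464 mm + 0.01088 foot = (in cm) 0.3401. Check: 1 mm = 0.001 m, so 0.08464 mm = 0.08464 * 0.001 = 8.464e-05 m. 1 foot = 0.3048 m, so 0.01088 foot = 0.01088 * 0.3048 = 0.003316224 m. Sum: 8.464e-05 + 0.003316224 = 0.003400864 m. 1 cm = 0.01 m, so 0.003400864 m = 0.003400864 / 0.01 = 0.3400864 cm ≈ 0.3401 cm (4 s.f.).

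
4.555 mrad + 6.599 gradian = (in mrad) 108.2. Check: 1 mrad = 0.001 rad, so 4.555 mrad = 4.555 * 0.001 = 0.004555 rad. 1 gradian = 0.015707963 rad, so 6.599 gradian = 6.599 * 0.015707963 = 0.10365685 rad. Sum: 0.004555 + 0.10365685 = 0.10821185 rad. 1 mrad = 0.001 rad, so 0.10821185 rad = 0.10821185 / 0.001 = 108.21185 mrad ≈ 108.2 mrad (4 s.f.).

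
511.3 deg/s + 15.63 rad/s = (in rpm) 1 deg/s = 0.017453293 rad/s, so 511.3 deg/s = 511.3 * 0.017453293 = 8.9238685 rad/s. 15.63 rad/s is already in rad/s. Sum: 8.9238685 + 15.63 = 24.553868 rad/s. 1 rpm = 0.10471976 rad/s, so 24.553868 rad/s = 24.553868 / 0.10471976 = 234.47217 rpm ≈ 234.5 rpm (4 s.f.). Final answer: 234.5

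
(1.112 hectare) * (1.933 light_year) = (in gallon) 5.372e+22. Check: 1 hectare = 10000 m^2, so 1.112 hectare = 1.112 * 10000 = 11120 m^2. 1 light_year = 9.4607305e+15 m, so 1.933 light_year = 1.933 * 9.4607305e+15 = 1.8287592e+16 m. Combine: 11120 m^2 * 1.8287592e+16 m = 2.0335802e+20 m^3. 1 gallon = 0.0037854118 m^3, so 2.0335802e+20 m^3 = 2.0335802e+20 / 0.0037854118 = 5.3721506e+22 gallon ≈ 5.372e+22 gallon (4 s.f.).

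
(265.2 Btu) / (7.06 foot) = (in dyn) 1 Btu = 1055.0559 J, so 265.2 Btu = 265.2 * 1055.0559 = 279800.81 J. 1 foot = 0.3048 m, so 7.06 foot = 7.06 * 0.3048 = 2.151888 m. Combine: 279800.81 J / 2.151888 m = 130025.73 N. 1 dyn = 1e-05 N, so 130025.73 N = 130025.73 / 1e-05 = 1.3002573e+10 dyn ≈ 1.3e+10 dyn (4 s.f.). Final answer: 1.3e+10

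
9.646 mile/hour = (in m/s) 1 mile/hour = 0.44704 m/s, so 9.646 mile/hour = 9.646 * 0.44704 = 4.3121478 m/s. Result: 4.3121478 m/s ≈ 4.312 m/s (4 s.f.). Final answer: 4.312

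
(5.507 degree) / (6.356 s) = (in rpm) 0.1444. Check: 1 degree = 0.017453293 rad, so 5.507 degree = 5.507 * 0.017453293 = 0.096115282 rad. 6.356 s is already in s. Combine: 0.096115282 rad / 6.356 s = 0.015121976 rad/s. 1 rpm = 0.10471976 rad/s, so 0.015121976 rad/s = 0.015121976 / 0.10471976 = 0.14440424 rpm ≈ 0.1444 rpm (4 s.f.).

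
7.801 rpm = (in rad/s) 0.8169. Check: 1 rpm = 0.10471976 rad/s, so 7.801 rpm = 7.801 * 0.10471976 = 0.81691881 rad/s. Result: 0.81691881 rad/s ≈ 0.8169 rad/s (4 s.f.).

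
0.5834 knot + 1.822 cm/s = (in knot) 1 knot = 0.51444444 m/s, so 0.5834 knot = 0.5834 * 0.51444444 = 0.30012689 m/s. 1 cm/s = 0.01 m/s, so 1.822 cm/s = 1.822 * 0.01 = 0.01822 m/s. Sum: 0.30012689 + 0.01822 = 0.31834689 m/s. 1 knot = 0.51444444 m/s, so 0.31834689 m/s = 0.31834689 / 0.51444444 = 0.61881685 knot ≈ 0.6188 knot (4 s.f.). Final answer: 0.6188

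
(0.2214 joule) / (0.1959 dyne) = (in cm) 0.2214 joule = 0.2214 J. 1 dyne = 1e-05 N, so 0.1959 dyne = 0.1959 * 1e-05 = 1.959e-06 N. Combine: 0.2214 J / 1.959e-06 N = 113016.85 m. 1 cm = 0.01 m, so 113016.85 m = 113016.85 / 0.01 = 11301685 cm ≈ 1.13e+07 cm (4 s.f.). Final answer: 1.13e+07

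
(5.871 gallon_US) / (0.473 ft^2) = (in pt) 1434. Check: 1 gallon_US = 0.0037854118 m^3, so 5.871 gallon_US = 5.871 * 0.0037854118 = 0.022224153 m^3. 1 ft^2 = 0.09290304 m^2, so 0.473 ft^2 = 0.473 * 0.09290304 = 0.043943138 m^2. Combine: 0.022224153 m^3 / 0.043943138 m^2 = 0.50574797 m. 1 pt = 0.00035277778 m, so 0.50574797 m = 0.50574797 / 0.00035277778 = 1433.6163 pt ≈ 1434 pt (4 s.f.).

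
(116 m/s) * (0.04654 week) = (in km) 3265. Check: 116 m/s is already in m/s. 1 week = 604800 s, so 0.04654 week = 0.04654 * 604800 = 28147.392 s. Combine: 116 m/s * 28147.392 s = 3265097.5 m. 1 km = 1000 m, so 3265097.5 m = 3265097.5 / 1000 = 3265.0975 km ≈ 3265 km (4 s.f.).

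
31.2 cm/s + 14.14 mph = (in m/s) 1 cm/s = 0.01 m/s, so 31.2 cm/s = 31.2 * 0.01 = 0.312 m/s. 1 mph = 0.44704 m/s, so 14.14 mph = 14.14 * 0.44704 = 6.3211456 m/s. Sum: 0.312 + 6.3211456 = 6.6331456 m/s. Result: 6.6331456 m/s ≈ 6.633 m/s (4 s.f.). Final answer: 6.633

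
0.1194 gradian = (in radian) 1 gradian = 0.015707963 rad, so 0.1194 gradian = 0.1194 * 0.015707963 = 0.0018755308 rad. 0.0018755308 rad = 0.0018755308 radian ≈ 0.001876 radian (4 s.f.). Final answer: 0.001876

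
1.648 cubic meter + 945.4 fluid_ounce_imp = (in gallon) 1.648 cubic meter = 1.648 m^3. 1 fluid_ounce_imp = 2.8413063e-05 m^3, so 945.4 fluid_ounce_imp = 945.4 * 2.8413063e-05 = 0.026861709 m^3. Sum: 1.648 + 0.026861709 = 1.6748617 m^3. 1 gallon = 0.0037854118 m^3, so 1.6748617 m^3 = 1.6748617 / 0.0037854118 = 442.45166 gallon ≈ 442.5 gallon (4 s.f.). Final answer: 442.5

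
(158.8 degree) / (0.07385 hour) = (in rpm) 1 degree = 0.017453293 rad, so 158.8 degree = 158.8 * 0.017453293 = 2.7715829 rad. 1 hour = 3600 s, so 0.07385 hour = 0.07385 * 3600 = 265.86 s. Combine: 2.7715829 rad / 265.86 s = 0.010424971 rad/s. 1 rpm = 0.10471976 rad/s, so 0.010424971 rad/s = 0.010424971 / 0.10471976 = 0.099551142 rpm ≈ 0.09955 rpm (4 s.f.). Final answer: 0.09955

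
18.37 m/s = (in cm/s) 1837. Check: 1 cm/s = 0.01 m/s, so 18.37 m/s = 18.37 / 0.01 = 1837 cm/s.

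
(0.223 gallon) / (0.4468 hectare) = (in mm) 0.0001889. Check: 1 gallon = 0.0037854118 m^3, so 0.223 gallon = 0.223 * 0.0037854118 = 0.00084414683 m^3. 1 hectare = 10000 m^2, so 0.4468 hectare = 0.4468 * 10000 = 4468 m^2. Combine: 0.00084414683 m^3 / 4468 m^2 = 1.889317e-07 m. 1 mm = 0.001 m, so 1.889317e-07 m = 1.889317e-07 / 0.001 = 0.0001889317 mm ≈ 0.0001889 mm (4 s.f.).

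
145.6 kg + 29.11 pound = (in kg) 145.6 kg is already in kg. 1 pound = 0.45359237 kg, so 29.11 pound = 29.11 * 0.45359237 = 13.204074 kg. Sum: 145.6 + 13.204074 = 158.80407 kg. Result: 158.80407 kg ≈ 158.8 kg (4 s.f.). Final answer: 158.8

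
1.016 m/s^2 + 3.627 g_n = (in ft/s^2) 120. Check: 1.016 m/s^2 is already in m/s^2. 1 g_n = 9.80665 m/s^2, so 3.627 g_n = 3.627 * 9.80665 = 35.56872 m/s^2. Sum: 1.016 + 35.56872 = 36.58472 m/s^2. 1 ft/s^2 = 0.3048 m/s^2, so 36.58472 m/s^2 = 36.58472 / 0.3048 = 120.02861 ft/s^2 ≈ 120 ft/s^2 (4 s.f.).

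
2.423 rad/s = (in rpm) 23.14. Check: 1 rpm = 0.10471976 rad/s, so 2.423 rad/s = 2.423 / 0.10471976 = 23.137946 rpm ≈ 23.14 rpm (4 s.f.).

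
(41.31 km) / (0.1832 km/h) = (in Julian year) 1 km = 1000 m, so 41.31 km = 41.31 * 1000 = 41310 m. 1 km/h = 0.27777778 m/s, so 0.1832 km/h = 0.1832 * 0.27777778 = 0.050888889 m/s. Combine: 41310 m / 0.050888889 m/s = 811768.56 s. 1 Julian year = 31557600 s, so 811768.56 s = 811768.56 / 31557600 = 0.025723393 Julian year ≈ 0.02572 Julian year (4 s.f.). Final answer: 0.02572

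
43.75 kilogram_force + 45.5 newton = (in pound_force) 1 kilogram_force = 9.80665 N, so 43.75 kilogram_force = 43.75 * 9.80665 = 429.04094 N. 45.5 newton = 45.5 N. Sum: 429.04094 + 45.5 = 474.54094 N. 1 pound_force = 4.4482216 N, so 474.54094 N = 474.54094 / 4.4482216 = 106.68105 pound_force ≈ 106.7 pound_force (4 s.f.). Final answer: 106.7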